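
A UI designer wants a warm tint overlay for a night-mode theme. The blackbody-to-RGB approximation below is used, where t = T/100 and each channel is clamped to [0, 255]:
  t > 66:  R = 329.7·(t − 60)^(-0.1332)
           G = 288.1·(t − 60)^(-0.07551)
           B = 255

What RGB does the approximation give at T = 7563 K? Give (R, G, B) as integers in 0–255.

t = 7563/100 = 75.63; the t > 66 branch applies.
R = 329.7·(75.63 − 60)^(-0.1332) = 329.7·15.63^(-0.1332) = 329.7·0.69337 = 228.604.
G = 288.1·(75.63 − 60)^(-0.07551) = 288.1·15.63^(-0.07551) = 288.1·0.81254 = 234.092.
B = 255 by definition for t > 66.
Rounded: (229, 234, 255).

(229, 234, 255)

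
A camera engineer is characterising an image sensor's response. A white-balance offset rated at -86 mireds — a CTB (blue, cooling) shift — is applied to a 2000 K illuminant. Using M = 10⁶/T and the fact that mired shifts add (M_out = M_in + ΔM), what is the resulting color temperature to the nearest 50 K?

2400 K

M_in = 10⁶/2000 = 500.00 mireds.
M_out = 500.00 + (-86) = 414.00 mireds.
T_out = 10⁶/414.00 = 2415.5 K → 2400 K.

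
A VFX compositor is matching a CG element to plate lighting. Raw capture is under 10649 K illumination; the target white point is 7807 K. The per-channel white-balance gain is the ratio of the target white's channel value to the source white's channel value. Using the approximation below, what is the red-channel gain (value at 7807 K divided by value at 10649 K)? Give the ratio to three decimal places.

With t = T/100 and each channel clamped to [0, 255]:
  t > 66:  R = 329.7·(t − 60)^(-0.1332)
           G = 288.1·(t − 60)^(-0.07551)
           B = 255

1.134

At 10649 K (t = 106.49):
  R = 329.7·(106.49 − 60)^(-0.1332) = 329.7·46.49^(-0.1332) = 329.7·0.59966 = 197.709.
At 7807 K (t = 78.07):
  R = 329.7·(78.07 − 60)^(-0.1332) = 329.7·18.07^(-0.1332) = 329.7·0.68010 = 224.229.
Gain = 224.229 / 197.709 = 1.1341 → 1.134.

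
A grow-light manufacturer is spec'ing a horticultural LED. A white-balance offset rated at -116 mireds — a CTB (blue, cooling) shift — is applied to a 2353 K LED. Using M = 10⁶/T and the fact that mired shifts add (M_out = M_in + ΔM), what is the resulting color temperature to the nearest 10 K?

M_in = 10⁶/2353 = 424.99 mireds.
M_out = 424.99 + (-116) = 308.99 mireds.
T_out = 10⁶/308.99 = 3236.4 K → 3240 K.

3240 K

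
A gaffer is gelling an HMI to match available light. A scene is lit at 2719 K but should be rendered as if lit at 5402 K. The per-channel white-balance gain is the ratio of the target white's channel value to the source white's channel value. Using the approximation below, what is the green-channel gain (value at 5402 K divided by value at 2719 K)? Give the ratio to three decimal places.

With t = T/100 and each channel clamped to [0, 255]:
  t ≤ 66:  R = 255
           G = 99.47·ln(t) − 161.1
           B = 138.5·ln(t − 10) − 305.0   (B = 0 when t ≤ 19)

1.408

At 2719 K (t = 27.19):
  G = 99.47·ln 27.19 − 161.1 = 99.47·3.3028 − 161.1 = 167.434.
At 5402 K (t = 54.02):
  G = 99.47·ln 54.02 − 161.1 = 99.47·3.9894 − 161.1 = 235.721.
Gain = 235.721 / 167.434 = 1.4078 → 1.408.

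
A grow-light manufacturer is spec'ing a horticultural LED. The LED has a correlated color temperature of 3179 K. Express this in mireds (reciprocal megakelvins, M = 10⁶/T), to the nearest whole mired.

315 mireds

M = 10⁶ / 3179 = 314.564 → 315 mireds.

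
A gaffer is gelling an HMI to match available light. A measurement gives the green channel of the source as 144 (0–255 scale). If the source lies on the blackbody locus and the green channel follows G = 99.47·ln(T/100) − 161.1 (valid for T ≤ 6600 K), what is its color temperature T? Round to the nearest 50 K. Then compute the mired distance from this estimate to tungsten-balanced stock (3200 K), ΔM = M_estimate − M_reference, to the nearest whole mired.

+153 mireds

ln t = (144 + 161.1) / 99.47 = 3.0673.
t = e^3.0673 = 21.483.
T = 100·t = 2148 K → 2150 K to the nearest 50 K.
M_estimate = 10⁶/2150 = 465.12; M_reference = 10⁶/3200 = 312.50.
ΔM = 465.12 − 312.50 = 152.62 → +153 mireds.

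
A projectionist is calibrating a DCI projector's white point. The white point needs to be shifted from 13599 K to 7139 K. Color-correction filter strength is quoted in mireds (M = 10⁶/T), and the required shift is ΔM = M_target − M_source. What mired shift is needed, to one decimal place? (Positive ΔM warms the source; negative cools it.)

M_source = 10⁶/13599 = 73.535; M_target = 10⁶/7139 = 140.076.
ΔM = 140.076 − 73.535 = 66.541 → +66.5 mireds, a warming shift.

+66.5 mireds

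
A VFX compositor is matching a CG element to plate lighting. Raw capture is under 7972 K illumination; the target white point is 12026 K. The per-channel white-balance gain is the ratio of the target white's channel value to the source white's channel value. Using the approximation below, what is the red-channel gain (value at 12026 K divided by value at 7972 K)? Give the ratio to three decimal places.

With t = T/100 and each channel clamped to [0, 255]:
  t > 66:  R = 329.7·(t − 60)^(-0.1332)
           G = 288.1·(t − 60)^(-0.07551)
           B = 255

0.862

At 7972 K (t = 79.72):
  R = 329.7·(79.72 − 60)^(-0.1332) = 329.7·19.72^(-0.1332) = 329.7·0.67223 = 221.634.
At 12026 K (t = 120.26):
  R = 329.7·(120.26 − 60)^(-0.1332) = 329.7·60.26^(-0.1332) = 329.7·0.57930 = 190.994.
Gain = 190.994 / 221.634 = 0.8618 → 0.862.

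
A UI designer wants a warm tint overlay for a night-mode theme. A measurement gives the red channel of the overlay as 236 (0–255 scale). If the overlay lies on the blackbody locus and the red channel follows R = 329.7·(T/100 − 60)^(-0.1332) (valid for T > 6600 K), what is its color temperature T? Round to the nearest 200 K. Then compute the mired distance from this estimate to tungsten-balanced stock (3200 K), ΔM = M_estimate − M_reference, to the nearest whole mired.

-174 mireds

(t − 60)^(-0.1332) = 236/329.7 = 0.71580.
t − 60 = 0.71580^(1/-0.1332) = 0.71580^(-7.508) = 12.307, so t = 72.307.
T = 100·t = 7231 K → 7200 K to the nearest 200 K.
M_estimate = 10⁶/7200 = 138.89; M_reference = 10⁶/3200 = 312.50.
ΔM = 138.89 − 312.50 = -173.61 → -174 mireds.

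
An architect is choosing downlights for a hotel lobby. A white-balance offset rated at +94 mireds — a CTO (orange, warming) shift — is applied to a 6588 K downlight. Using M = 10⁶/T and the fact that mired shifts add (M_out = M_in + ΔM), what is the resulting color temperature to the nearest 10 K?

4070 K

M_in = 10⁶/6588 = 151.79 mireds.
M_out = 151.79 + (+94) = 245.79 mireds.
T_out = 10⁶/245.79 = 4068.5 K → 4070 K.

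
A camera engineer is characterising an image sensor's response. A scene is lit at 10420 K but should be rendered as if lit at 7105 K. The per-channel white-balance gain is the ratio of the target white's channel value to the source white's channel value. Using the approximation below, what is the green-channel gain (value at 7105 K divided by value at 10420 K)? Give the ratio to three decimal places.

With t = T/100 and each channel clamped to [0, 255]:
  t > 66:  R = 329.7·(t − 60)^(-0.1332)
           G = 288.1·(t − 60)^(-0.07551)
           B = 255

1.110

At 10420 K (t = 104.2):
  G = 288.1·(104.2 − 60)^(-0.07551) = 288.1·44.2^(-0.07551) = 288.1·0.75120 = 216.420.
At 7105 K (t = 71.05):
  G = 288.1·(71.05 − 60)^(-0.07551) = 288.1·11.05^(-0.07551) = 288.1·0.83410 = 240.303.
Gain = 240.303 / 216.420 = 1.1104 → 1.110.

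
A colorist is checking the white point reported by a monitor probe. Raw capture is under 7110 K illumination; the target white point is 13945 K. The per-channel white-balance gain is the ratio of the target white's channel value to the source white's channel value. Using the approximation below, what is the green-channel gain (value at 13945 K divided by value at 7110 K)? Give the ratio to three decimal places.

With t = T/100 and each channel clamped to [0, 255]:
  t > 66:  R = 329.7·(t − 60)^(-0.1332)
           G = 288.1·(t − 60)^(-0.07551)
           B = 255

0.862

At 7110 K (t = 71.1):
  G = 288.1·(71.1 − 60)^(-0.07551) = 288.1·11.1^(-0.07551) = 288.1·0.83381 = 240.221.
At 13945 K (t = 139.45):
  G = 288.1·(139.45 − 60)^(-0.07551) = 288.1·79.45^(-0.07551) = 288.1·0.71866 = 207.046.
Gain = 207.046 / 240.221 = 0.8619 → 0.862.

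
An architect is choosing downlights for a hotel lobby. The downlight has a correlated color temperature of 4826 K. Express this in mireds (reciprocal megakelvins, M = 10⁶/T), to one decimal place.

M = 10⁶ / 4826 = 207.211 → 207.2 mireds.

207.2 mireds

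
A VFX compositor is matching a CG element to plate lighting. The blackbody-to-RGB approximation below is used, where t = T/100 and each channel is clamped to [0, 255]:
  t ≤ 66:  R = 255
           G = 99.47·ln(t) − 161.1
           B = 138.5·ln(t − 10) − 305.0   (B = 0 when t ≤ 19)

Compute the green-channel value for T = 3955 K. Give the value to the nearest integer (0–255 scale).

205

t = 3955/100 = 39.55; the t ≤ 66 branch applies.
G = 99.47·ln 39.55 − 161.1 = 99.47·3.6776 − 161.1 = 204.707.
Rounded: 205.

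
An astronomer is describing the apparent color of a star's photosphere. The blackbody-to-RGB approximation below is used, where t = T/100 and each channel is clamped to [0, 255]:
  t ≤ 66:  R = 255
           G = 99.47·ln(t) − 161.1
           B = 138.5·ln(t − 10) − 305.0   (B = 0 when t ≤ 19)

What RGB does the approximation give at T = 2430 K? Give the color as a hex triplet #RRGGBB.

#FF9C3F

t = 2430/100 = 24.3; the t ≤ 66 branch applies.
R = 255 by definition for t ≤ 66.
G = 99.47·ln 24.3 − 161.1 = 99.47·3.1905 − 161.1 = 156.257.
B = 138.5·ln(24.3 − 10) − 305.0 = 138.5·ln 14.3 − 305.0 = 138.5·2.6603 − 305.0 = 63.446.
Rounded: (255, 156, 63).
In hex: #FF9C3F.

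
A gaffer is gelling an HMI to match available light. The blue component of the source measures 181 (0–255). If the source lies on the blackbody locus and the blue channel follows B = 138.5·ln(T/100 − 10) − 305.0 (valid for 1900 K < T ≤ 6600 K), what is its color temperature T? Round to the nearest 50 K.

4350 K

ln(t − 10) = (181 + 305.0) / 138.5 = 3.5090.
t − 10 = e^3.5090 = 33.416, so t = 43.416.
T = 100·t = 4342 K → 4350 K to the nearest 50 K.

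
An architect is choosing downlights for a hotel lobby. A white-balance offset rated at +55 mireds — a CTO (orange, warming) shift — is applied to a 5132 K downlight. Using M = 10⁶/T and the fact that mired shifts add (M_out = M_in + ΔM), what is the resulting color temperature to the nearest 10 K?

4000 K

M_in = 10⁶/5132 = 194.86 mireds.
M_out = 194.86 + (+55) = 249.86 mireds.
T_out = 10⁶/249.86 = 4002.3 K → 4000 K.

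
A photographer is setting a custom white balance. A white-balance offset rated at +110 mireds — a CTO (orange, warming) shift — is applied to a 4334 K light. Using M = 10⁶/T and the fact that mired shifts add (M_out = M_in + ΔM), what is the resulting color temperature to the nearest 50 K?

2950 K

M_in = 10⁶/4334 = 230.73 mireds.
M_out = 230.73 + (+110) = 340.73 mireds.
T_out = 10⁶/340.73 = 2934.8 K → 2950 K.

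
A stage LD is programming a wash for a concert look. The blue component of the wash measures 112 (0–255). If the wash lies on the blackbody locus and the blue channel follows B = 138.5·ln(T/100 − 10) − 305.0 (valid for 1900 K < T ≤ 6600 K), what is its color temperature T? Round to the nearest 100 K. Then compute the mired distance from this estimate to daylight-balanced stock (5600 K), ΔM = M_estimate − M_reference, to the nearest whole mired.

+155 mireds

ln(t − 10) = (112 + 305.0) / 138.5 = 3.0108.
t − 10 = e^3.0108 = 20.304, so t = 30.304.
T = 100·t = 3030 K → 3000 K to the nearest 100 K.
M_estimate = 10⁶/3000 = 333.33; M_reference = 10⁶/5600 = 178.57.
ΔM = 333.33 − 178.57 = 154.76 → +155 mireds.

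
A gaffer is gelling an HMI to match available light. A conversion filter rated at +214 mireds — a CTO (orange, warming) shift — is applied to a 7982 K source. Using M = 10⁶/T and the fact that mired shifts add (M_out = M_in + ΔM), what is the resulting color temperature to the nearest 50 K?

M_in = 10⁶/7982 = 125.28 mireds.
M_out = 125.28 + (+214) = 339.28 mireds.
T_out = 10⁶/339.28 = 2947.4 K → 2950 K.

2950 K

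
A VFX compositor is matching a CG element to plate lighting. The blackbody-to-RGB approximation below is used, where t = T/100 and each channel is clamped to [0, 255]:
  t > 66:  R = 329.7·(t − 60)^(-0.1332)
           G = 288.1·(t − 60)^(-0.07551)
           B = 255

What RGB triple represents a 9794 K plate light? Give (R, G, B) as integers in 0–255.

t = 9794/100 = 97.94; the t > 66 branch applies.
R = 329.7·(97.94 − 60)^(-0.1332) = 329.7·37.94^(-0.1332) = 329.7·0.61612 = 203.134.
G = 288.1·(97.94 − 60)^(-0.07551) = 288.1·37.94^(-0.07551) = 288.1·0.75991 = 218.930.
B = 255 by definition for t > 66.
Rounded: (203, 219, 255).

(203, 219, 255)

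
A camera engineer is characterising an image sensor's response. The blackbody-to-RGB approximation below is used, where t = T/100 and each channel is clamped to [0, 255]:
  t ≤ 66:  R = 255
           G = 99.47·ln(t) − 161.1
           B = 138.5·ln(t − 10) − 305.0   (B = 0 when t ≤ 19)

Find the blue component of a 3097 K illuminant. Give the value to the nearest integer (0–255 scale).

t = 3097/100 = 30.97; the t ≤ 66 branch applies.
B = 138.5·ln(30.97 − 10) − 305.0 = 138.5·ln 20.97 − 305.0 = 138.5·3.0431 − 305.0 = 116.468.
Rounded: 116.

116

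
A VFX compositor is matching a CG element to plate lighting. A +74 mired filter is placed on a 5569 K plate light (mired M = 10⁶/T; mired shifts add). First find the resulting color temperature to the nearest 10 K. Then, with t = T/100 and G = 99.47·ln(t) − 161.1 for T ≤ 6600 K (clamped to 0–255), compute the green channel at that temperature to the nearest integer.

M_in = 10⁶/5569 = 179.57; M_out = 179.57 + (+74) = 253.57.
T_out = 10⁶/253.57 = 3943.8 K → 3940 K; t = 39.4.
G = 99.47·ln 39.4 − 161.1 = 99.47·3.6738 − 161.1 = 204.329.
Rounded: 204.

204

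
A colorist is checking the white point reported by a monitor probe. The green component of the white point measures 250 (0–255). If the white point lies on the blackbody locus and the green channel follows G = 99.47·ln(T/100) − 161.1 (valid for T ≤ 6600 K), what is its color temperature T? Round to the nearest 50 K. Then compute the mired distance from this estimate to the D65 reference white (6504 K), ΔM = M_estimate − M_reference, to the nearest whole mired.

ln t = (250 + 161.1) / 99.47 = 4.1329.
t = e^4.1329 = 62.359.
T = 100·t = 6236 K → 6250 K to the nearest 50 K.
M_estimate = 10⁶/6250 = 160.00; M_reference = 10⁶/6504 = 153.75.
ΔM = 160.00 − 153.75 = 6.25 → +6 mireds.

+6 mireds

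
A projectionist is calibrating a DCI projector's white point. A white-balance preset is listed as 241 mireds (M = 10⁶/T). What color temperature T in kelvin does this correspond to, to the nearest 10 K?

T = 10⁶ / 241 = 4149.38 K → 4150 K.

4150 K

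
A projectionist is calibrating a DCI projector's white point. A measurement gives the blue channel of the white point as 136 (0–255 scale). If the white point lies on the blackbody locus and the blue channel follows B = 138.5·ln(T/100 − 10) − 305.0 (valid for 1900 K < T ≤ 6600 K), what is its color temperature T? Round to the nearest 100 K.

3400 K

ln(t − 10) = (136 + 305.0) / 138.5 = 3.1841.
t − 10 = e^3.1841 = 24.146, so t = 34.146.
T = 100·t = 3415 K → 3400 K to the nearest 100 K.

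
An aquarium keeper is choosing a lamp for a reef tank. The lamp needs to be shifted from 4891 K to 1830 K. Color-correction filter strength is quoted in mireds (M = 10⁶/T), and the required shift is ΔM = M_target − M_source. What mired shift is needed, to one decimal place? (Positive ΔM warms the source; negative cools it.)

+342.0 mireds

M_source = 10⁶/4891 = 204.457; M_target = 10⁶/1830 = 546.448.
ΔM = 546.448 − 204.457 = 341.991 → +342.0 mireds, a warming shift.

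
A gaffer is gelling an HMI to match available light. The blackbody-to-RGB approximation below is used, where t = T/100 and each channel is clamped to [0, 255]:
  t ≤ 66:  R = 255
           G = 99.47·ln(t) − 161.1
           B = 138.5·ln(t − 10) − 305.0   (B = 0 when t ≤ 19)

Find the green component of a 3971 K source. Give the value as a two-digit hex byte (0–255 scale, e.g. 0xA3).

t = 3971/100 = 39.71; the t ≤ 66 branch applies.
G = 99.47·ln 39.71 − 161.1 = 99.47·3.6816 − 161.1 = 205.109.
Rounded: 205; in hex, 0xCD.

0xCD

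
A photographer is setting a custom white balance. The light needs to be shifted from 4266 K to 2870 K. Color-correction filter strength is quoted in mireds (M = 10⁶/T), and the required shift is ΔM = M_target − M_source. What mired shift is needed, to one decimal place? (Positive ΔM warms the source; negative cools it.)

+114.0 mireds

M_source = 10⁶/4266 = 234.412; M_target = 10⁶/2870 = 348.432.
ΔM = 348.432 − 234.412 = 114.020 → +114.0 mireds, a warming shift.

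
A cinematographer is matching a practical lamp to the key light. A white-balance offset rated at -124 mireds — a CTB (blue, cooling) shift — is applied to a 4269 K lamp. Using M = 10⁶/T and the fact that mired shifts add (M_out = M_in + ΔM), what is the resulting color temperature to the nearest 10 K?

M_in = 10⁶/4269 = 234.25 mireds.
M_out = 234.25 + (-124) = 110.25 mireds.
T_out = 10⁶/110.25 = 9070.6 K → 9070 K.

9070 K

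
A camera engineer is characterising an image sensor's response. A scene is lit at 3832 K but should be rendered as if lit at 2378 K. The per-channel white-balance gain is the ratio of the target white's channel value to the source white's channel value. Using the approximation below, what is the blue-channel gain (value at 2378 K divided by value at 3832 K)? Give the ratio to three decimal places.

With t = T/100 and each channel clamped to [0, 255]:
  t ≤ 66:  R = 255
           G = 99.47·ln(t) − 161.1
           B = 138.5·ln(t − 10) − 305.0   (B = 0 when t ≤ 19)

0.369

At 3832 K (t = 38.32):
  B = 138.5·ln(38.32 − 10) − 305.0 = 138.5·ln 28.32 − 305.0 = 138.5·3.3436 − 305.0 = 158.084.
At 2378 K (t = 23.78):
  B = 138.5·ln(23.78 − 10) − 305.0 = 138.5·ln 13.78 − 305.0 = 138.5·2.6232 − 305.0 = 58.316.
Gain = 58.316 / 158.084 = 0.3689 → 0.369.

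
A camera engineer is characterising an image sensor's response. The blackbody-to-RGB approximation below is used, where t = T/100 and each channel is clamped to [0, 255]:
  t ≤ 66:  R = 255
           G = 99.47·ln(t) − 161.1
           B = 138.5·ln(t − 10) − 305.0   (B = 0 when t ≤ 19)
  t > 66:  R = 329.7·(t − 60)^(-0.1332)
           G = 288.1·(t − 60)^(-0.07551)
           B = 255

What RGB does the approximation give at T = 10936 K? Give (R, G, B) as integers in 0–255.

(196, 215, 255)

t = 10936/100 = 109.36; the t > 66 branch applies.
R = 329.7·(109.36 − 60)^(-0.1332) = 329.7·49.36^(-0.1332) = 329.7·0.59490 = 196.138.
G = 288.1·(109.36 − 60)^(-0.07551) = 288.1·49.36^(-0.07551) = 288.1·0.74496 = 214.623.
B = 255 by definition for t > 66.
Rounded: (196, 215, 255).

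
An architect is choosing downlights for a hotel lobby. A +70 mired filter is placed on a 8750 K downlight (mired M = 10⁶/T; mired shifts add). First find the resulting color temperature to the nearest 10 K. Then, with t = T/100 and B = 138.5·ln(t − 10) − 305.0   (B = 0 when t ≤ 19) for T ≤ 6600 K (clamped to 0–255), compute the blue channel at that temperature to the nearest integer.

M_in = 10⁶/8750 = 114.29; M_out = 114.29 + (+70) = 184.29.
T_out = 10⁶/184.29 = 5426.4 K → 5430 K; t = 54.3.
B = 138.5·ln(54.3 − 10) − 305.0 = 138.5·ln 44.3 − 305.0 = 138.5·3.7910 − 305.0 = 220.051.
Rounded: 220.

220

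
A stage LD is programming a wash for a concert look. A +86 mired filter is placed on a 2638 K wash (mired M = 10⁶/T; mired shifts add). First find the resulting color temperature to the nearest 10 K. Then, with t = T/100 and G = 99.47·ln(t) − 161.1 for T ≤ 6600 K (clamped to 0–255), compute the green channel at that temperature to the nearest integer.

144

M_in = 10⁶/2638 = 379.08; M_out = 379.08 + (+86) = 465.08.
T_out = 10⁶/465.08 = 2150.2 K → 2150 K; t = 21.5.
G = 99.47·ln 21.5 − 161.1 = 99.47·3.0681 − 161.1 = 144.079.
Rounded: 144.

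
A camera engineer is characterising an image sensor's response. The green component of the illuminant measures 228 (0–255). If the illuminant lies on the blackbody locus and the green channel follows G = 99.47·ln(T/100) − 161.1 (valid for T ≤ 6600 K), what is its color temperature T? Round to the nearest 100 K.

5000 K

ln t = (228 + 161.1) / 99.47 = 3.9117.
t = e^3.9117 = 49.985.
T = 100·t = 4999 K → 5000 K to the nearest 100 K.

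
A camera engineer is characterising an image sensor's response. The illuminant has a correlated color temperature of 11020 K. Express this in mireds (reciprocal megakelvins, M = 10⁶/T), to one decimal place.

90.7 mireds

M = 10⁶ / 11020 = 90.744 → 90.7 mireds.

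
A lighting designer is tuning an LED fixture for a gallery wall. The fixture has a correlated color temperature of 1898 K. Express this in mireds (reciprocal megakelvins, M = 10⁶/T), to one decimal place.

M = 10⁶ / 1898 = 526.870 → 526.9 mireds.

526.9 mireds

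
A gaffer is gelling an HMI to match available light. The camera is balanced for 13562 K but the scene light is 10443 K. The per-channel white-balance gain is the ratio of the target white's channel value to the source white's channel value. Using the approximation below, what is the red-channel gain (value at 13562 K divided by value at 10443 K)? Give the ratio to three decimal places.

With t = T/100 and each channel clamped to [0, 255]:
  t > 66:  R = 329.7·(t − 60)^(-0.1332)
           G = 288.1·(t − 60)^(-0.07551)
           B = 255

0.932

At 10443 K (t = 104.43):
  R = 329.7·(104.43 − 60)^(-0.1332) = 329.7·44.43^(-0.1332) = 329.7·0.60329 = 198.906.
At 13562 K (t = 135.62):
  R = 329.7·(135.62 − 60)^(-0.1332) = 329.7·75.62^(-0.1332) = 329.7·0.56204 = 185.304.
Gain = 185.304 / 198.906 = 0.9316 → 0.932.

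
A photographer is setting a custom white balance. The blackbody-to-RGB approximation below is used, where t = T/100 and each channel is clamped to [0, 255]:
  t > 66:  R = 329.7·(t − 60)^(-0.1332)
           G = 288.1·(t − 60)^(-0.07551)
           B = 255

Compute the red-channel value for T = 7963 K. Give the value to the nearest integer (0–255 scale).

t = 7963/100 = 79.63; the t > 66 branch applies.
R = 329.7·(79.63 − 60)^(-0.1332) = 329.7·19.63^(-0.1332) = 329.7·0.67264 = 221.770.
Rounded: 222.

222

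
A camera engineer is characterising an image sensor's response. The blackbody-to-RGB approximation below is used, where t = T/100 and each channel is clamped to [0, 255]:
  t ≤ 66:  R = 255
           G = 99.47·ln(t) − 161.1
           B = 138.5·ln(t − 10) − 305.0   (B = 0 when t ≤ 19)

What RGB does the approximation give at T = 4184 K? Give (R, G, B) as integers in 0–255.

(255, 210, 174)

t = 4184/100 = 41.84; the t ≤ 66 branch applies.
R = 255 by definition for t ≤ 66.
G = 99.47·ln 41.84 − 161.1 = 99.47·3.7339 − 161.1 = 210.306.
B = 138.5·ln(41.84 − 10) − 305.0 = 138.5·ln 31.84 − 305.0 = 138.5·3.4607 − 305.0 = 174.310.
Rounded: (255, 210, 174).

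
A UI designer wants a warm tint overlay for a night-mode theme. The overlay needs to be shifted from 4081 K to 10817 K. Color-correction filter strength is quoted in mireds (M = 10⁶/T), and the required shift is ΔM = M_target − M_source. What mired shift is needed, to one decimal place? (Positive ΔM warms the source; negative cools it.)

M_source = 10⁶/4081 = 245.038; M_target = 10⁶/10817 = 92.447.
ΔM = 92.447 − 245.038 = -152.591 → -152.6 mireds, a cooling shift.

-152.6 mireds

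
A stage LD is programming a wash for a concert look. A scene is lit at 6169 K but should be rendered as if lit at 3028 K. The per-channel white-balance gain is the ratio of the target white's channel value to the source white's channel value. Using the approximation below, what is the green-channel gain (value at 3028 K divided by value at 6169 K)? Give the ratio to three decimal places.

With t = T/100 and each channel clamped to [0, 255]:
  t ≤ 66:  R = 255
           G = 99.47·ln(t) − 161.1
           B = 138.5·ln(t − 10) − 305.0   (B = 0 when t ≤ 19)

At 6169 K (t = 61.69):
  G = 99.47·ln 61.69 − 161.1 = 99.47·4.1221 − 161.1 = 248.927.
At 3028 K (t = 30.28):
  G = 99.47·ln 30.28 − 161.1 = 99.47·3.4105 − 161.1 = 178.141.
Gain = 178.141 / 248.927 = 0.7156 → 0.716.

0.716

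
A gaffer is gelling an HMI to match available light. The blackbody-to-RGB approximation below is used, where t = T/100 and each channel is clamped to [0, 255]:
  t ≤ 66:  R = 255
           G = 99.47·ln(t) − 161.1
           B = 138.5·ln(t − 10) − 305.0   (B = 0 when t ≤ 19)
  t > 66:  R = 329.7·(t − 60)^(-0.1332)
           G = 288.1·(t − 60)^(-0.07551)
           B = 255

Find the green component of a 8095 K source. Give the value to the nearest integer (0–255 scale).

t = 8095/100 = 80.95; the t > 66 branch applies.
G = 288.1·(80.95 − 60)^(-0.07551) = 288.1·20.95^(-0.07551) = 288.1·0.79476 = 228.971.
Rounded: 229.

229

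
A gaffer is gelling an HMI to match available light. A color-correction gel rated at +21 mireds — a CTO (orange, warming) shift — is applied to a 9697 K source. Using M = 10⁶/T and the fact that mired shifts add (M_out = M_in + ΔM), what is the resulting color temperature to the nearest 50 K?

M_in = 10⁶/9697 = 103.12 mireds.
M_out = 103.12 + (+21) = 124.12 mireds.
T_out = 10⁶/124.12 = 8056.4 K → 8050 K.

8050 K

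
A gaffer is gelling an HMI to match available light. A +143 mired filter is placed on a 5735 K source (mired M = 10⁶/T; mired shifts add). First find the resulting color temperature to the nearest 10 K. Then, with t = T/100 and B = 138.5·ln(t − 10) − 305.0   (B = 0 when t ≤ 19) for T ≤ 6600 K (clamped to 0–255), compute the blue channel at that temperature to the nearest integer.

M_in = 10⁶/5735 = 174.37; M_out = 174.37 + (+143) = 317.37.
T_out = 10⁶/317.37 = 3150.9 K → 3150 K; t = 31.5.
B = 138.5·ln(31.5 − 10) − 305.0 = 138.5·ln 21.5 − 305.0 = 138.5·3.0681 − 305.0 = 119.925.
Rounded: 120.

120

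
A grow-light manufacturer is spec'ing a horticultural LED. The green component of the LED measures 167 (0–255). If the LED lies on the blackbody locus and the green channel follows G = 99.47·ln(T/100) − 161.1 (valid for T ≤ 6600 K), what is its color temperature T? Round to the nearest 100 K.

2700 K

ln t = (167 + 161.1) / 99.47 = 3.2985.
t = e^3.2985 = 27.072.
T = 100·t = 2707 K → 2700 K to the nearest 100 K.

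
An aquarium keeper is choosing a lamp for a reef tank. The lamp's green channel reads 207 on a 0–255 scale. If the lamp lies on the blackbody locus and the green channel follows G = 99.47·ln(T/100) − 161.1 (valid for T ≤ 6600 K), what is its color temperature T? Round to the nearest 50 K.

ln t = (207 + 161.1) / 99.47 = 3.7006.
t = e^3.7006 = 40.472.
T = 100·t = 4047 K → 4050 K to the nearest 50 K.

4050 K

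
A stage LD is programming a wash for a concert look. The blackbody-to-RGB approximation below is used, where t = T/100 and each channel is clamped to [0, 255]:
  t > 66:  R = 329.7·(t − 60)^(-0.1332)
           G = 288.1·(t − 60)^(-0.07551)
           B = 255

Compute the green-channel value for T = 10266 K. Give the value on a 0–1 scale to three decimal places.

t = 10266/100 = 102.66; the t > 66 branch applies.
G = 288.1·(102.66 − 60)^(-0.07551) = 288.1·42.66^(-0.07551) = 288.1·0.75321 = 217.000.
On a 0–1 scale: 217.000/255 = 0.8510 → 0.851.

0.851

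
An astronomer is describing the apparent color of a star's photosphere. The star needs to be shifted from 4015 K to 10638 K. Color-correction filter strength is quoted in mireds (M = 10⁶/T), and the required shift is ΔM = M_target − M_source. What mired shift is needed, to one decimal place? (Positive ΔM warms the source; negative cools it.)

-155.1 mireds

M_source = 10⁶/4015 = 249.066; M_target = 10⁶/10638 = 94.003.
ΔM = 94.003 − 249.066 = -155.063 → -155.1 mireds, a cooling shift.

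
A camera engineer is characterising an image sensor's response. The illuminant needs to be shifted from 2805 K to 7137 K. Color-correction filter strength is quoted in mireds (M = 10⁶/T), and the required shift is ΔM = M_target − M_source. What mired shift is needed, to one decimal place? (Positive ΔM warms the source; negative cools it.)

M_source = 10⁶/2805 = 356.506; M_target = 10⁶/7137 = 140.115.
ΔM = 140.115 − 356.506 = -216.391 → -216.4 mireds, a cooling shift.

-216.4 mireds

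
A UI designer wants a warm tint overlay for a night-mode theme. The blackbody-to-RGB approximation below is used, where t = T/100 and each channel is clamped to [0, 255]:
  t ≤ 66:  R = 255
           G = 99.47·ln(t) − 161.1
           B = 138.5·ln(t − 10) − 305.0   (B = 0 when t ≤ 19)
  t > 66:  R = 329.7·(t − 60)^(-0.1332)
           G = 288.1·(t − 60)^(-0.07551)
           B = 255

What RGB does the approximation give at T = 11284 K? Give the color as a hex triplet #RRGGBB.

#C2D6FF

t = 11284/100 = 112.84; the t > 66 branch applies.
R = 329.7·(112.84 − 60)^(-0.1332) = 329.7·52.84^(-0.1332) = 329.7·0.58952 = 194.366.
G = 288.1·(112.84 − 60)^(-0.07551) = 288.1·52.84^(-0.07551) = 288.1·0.74114 = 213.522.
B = 255 by definition for t > 66.
Rounded: (194, 214, 255).
In hex: #C2D6FF.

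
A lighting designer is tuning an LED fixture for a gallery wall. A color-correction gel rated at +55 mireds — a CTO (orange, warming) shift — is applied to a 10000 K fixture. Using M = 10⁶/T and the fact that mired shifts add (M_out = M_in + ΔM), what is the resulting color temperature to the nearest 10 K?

6450 K

M_in = 10⁶/10000 = 100.00 mireds.
M_out = 100.00 + (+55) = 155.00 mireds.
T_out = 10⁶/155.00 = 6451.6 K → 6450 K.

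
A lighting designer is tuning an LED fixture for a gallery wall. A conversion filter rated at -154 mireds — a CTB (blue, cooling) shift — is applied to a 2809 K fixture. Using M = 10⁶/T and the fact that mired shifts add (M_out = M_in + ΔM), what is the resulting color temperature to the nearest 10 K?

4950 K

M_in = 10⁶/2809 = 356.00 mireds.
M_out = 356.00 + (-154) = 202.00 mireds.
T_out = 10⁶/202.00 = 4950.5 K → 4950 K.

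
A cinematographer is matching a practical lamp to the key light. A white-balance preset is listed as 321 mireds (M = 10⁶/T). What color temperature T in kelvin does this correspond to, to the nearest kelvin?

3115 K

T = 10⁶ / 321 = 3115.26 K → 3115 K.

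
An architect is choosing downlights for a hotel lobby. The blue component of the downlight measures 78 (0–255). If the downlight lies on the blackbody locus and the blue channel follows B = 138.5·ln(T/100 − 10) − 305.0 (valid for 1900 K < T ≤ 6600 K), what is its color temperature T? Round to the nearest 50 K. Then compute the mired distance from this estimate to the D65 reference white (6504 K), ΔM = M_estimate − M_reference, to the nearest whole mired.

ln(t − 10) = (78 + 305.0) / 138.5 = 2.7653.
t − 10 = e^2.7653 = 15.884, so t = 25.884.
T = 100·t = 2588 K → 2600 K to the nearest 50 K.
M_estimate = 10⁶/2600 = 384.62; M_reference = 10⁶/6504 = 153.75.
ΔM = 384.62 − 153.75 = 230.86 → +231 mireds.

+231 mireds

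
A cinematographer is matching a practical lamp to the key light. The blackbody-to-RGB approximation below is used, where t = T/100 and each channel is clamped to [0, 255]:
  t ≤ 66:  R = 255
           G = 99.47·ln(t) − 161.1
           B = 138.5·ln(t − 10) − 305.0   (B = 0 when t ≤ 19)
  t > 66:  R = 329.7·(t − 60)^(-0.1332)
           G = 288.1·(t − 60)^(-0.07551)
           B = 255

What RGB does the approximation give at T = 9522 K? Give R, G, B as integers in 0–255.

R=205, G=220, B=255

t = 9522/100 = 95.22; the t > 66 branch applies.
R = 329.7·(95.22 − 60)^(-0.1332) = 329.7·35.22^(-0.1332) = 329.7·0.62225 = 205.157.
G = 288.1·(95.22 − 60)^(-0.07551) = 288.1·35.22^(-0.07551) = 288.1·0.76419 = 220.163.
B = 255 by definition for t > 66.
Rounded: (205, 220, 255).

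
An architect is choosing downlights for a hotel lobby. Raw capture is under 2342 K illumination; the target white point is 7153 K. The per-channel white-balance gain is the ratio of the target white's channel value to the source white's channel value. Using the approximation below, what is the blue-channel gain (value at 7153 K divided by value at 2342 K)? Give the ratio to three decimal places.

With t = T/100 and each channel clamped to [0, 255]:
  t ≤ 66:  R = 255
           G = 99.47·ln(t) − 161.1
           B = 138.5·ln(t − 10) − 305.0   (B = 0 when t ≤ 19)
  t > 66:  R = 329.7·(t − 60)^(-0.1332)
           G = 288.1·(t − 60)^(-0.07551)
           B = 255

4.666

At 2342 K (t = 23.42):
  B = 138.5·ln(23.42 − 10) − 305.0 = 138.5·ln 13.42 − 305.0 = 138.5·2.5967 − 305.0 = 54.649.
At 7153 K (t = 71.53):
  B = 255 by definition for t > 66.
Gain = 255.000 / 54.649 = 4.6661 → 4.666.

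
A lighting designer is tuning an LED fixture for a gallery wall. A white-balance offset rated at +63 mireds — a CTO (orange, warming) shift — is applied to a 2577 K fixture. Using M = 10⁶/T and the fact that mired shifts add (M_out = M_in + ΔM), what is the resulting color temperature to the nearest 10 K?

2220 K

M_in = 10⁶/2577 = 388.05 mireds.
M_out = 388.05 + (+63) = 451.05 mireds.
T_out = 10⁶/451.05 = 2217.1 K → 2220 K.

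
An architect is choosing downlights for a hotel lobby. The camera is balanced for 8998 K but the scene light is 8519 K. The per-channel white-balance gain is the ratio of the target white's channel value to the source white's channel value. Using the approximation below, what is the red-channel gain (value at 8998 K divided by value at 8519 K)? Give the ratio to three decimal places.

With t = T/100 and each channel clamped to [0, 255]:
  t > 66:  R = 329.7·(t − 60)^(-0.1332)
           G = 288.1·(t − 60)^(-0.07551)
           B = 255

0.977

At 8519 K (t = 85.19):
  R = 329.7·(85.19 − 60)^(-0.1332) = 329.7·25.19^(-0.1332) = 329.7·0.65066 = 214.524.
At 8998 K (t = 89.98):
  R = 329.7·(89.98 − 60)^(-0.1332) = 329.7·29.98^(-0.1332) = 329.7·0.63575 = 209.607.
Gain = 209.607 / 214.524 = 0.9771 → 0.977.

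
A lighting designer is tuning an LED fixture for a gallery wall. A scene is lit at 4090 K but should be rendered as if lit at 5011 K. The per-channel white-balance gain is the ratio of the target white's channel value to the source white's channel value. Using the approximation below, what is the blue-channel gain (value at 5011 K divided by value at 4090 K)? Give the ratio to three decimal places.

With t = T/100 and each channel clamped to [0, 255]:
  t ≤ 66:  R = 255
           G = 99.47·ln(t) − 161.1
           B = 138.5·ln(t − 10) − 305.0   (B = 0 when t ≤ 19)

At 4090 K (t = 40.9):
  B = 138.5·ln(40.9 − 10) − 305.0 = 138.5·ln 30.9 − 305.0 = 138.5·3.4308 − 305.0 = 170.160.
At 5011 K (t = 50.11):
  B = 138.5·ln(50.11 − 10) − 305.0 = 138.5·ln 40.11 − 305.0 = 138.5·3.6916 − 305.0 = 206.290.
Gain = 206.290 / 170.160 = 1.2123 → 1.212.

1.212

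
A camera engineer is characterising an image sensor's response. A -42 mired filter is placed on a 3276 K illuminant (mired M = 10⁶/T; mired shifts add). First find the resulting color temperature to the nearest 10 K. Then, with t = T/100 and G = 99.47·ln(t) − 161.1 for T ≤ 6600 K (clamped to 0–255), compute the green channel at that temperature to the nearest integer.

M_in = 10⁶/3276 = 305.25; M_out = 305.25 + (-42) = 263.25.
T_out = 10⁶/263.25 = 3798.7 K → 3800 K; t = 38.
G = 99.47·ln 38 − 161.1 = 99.47·3.6376 − 161.1 = 200.731.
Rounded: 201.

201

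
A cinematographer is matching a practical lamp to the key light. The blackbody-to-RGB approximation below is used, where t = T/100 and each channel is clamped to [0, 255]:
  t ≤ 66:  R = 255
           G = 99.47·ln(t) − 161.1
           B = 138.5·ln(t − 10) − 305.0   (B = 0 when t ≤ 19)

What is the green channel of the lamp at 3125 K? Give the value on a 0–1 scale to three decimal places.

0.711

t = 3125/100 = 31.25; the t ≤ 66 branch applies.
G = 99.47·ln 31.25 − 161.1 = 99.47·3.4420 − 161.1 = 181.278.
On a 0–1 scale: 181.278/255 = 0.7109 → 0.711.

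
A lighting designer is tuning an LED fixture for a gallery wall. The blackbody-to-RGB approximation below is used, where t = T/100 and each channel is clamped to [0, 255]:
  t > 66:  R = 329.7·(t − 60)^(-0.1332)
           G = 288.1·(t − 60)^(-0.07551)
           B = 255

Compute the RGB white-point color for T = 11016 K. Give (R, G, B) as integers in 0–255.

t = 11016/100 = 110.16; the t > 66 branch applies.
R = 329.7·(110.16 − 60)^(-0.1332) = 329.7·50.16^(-0.1332) = 329.7·0.59363 = 195.718.
G = 288.1·(110.16 − 60)^(-0.07551) = 288.1·50.16^(-0.07551) = 288.1·0.74406 = 214.363.
B = 255 by definition for t > 66.
Rounded: (196, 214, 255).

(196, 214, 255)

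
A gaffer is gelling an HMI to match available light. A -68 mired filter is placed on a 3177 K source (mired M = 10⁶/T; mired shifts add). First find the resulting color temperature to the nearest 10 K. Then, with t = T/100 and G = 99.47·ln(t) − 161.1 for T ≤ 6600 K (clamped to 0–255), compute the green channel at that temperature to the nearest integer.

M_in = 10⁶/3177 = 314.76; M_out = 314.76 + (-68) = 246.76.
T_out = 10⁶/246.76 = 4052.5 K → 4050 K; t = 40.5.
G = 99.47·ln 40.5 − 161.1 = 99.47·3.7013 − 161.1 = 207.069.
Rounded: 207.

207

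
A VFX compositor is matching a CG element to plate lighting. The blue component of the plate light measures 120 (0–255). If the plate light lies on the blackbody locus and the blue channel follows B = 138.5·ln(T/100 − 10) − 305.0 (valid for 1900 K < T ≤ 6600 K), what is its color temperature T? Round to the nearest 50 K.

3150 K

ln(t − 10) = (120 + 305.0) / 138.5 = 3.0686.
t − 10 = e^3.0686 = 21.512, so t = 31.512.
T = 100·t = 3151 K → 3150 K to the nearest 50 K.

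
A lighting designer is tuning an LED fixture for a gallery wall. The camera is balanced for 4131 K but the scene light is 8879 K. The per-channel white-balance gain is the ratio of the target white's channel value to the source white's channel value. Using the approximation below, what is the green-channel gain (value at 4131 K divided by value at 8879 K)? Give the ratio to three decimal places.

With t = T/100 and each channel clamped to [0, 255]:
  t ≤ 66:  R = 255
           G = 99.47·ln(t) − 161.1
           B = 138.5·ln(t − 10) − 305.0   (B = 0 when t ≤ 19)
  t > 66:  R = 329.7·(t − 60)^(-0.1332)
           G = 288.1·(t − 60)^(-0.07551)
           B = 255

At 8879 K (t = 88.79):
  G = 288.1·(88.79 − 60)^(-0.07551) = 288.1·28.79^(-0.07551) = 288.1·0.77591 = 223.540.
At 4131 K (t = 41.31):
  G = 99.47·ln 41.31 − 161.1 = 99.47·3.7211 − 161.1 = 209.038.
Gain = 209.038 / 223.540 = 0.9351 → 0.935.

0.935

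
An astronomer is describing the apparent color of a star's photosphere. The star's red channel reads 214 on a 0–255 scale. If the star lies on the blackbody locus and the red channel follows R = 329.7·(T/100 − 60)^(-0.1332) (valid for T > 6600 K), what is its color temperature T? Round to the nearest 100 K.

8600 K

(t − 60)^(-0.1332) = 214/329.7 = 0.64907.
t − 60 = 0.64907^(1/-0.1332) = 0.64907^(-7.508) = 25.657, so t = 85.657.
T = 100·t = 8566 K → 8600 K to the nearest 100 K.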